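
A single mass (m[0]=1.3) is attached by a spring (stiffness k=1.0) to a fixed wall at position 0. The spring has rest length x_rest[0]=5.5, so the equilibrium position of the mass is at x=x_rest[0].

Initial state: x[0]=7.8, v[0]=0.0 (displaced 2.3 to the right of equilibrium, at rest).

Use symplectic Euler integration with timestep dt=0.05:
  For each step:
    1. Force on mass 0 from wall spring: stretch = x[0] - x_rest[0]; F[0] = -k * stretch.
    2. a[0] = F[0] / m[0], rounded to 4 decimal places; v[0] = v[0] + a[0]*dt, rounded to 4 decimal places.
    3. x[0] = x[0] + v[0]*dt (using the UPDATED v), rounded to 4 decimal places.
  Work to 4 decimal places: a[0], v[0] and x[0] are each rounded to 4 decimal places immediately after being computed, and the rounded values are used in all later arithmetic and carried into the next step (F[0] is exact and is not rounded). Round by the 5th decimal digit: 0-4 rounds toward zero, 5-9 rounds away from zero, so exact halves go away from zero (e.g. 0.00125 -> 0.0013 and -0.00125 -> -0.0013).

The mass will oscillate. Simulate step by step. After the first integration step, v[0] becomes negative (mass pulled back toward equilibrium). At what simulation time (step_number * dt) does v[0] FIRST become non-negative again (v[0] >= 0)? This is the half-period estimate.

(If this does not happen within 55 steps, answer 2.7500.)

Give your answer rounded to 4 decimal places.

Step 0: x=[7.8000] v=[0.0000]
Step 1: x=[7.7956] v=[-0.0885]
Step 2: x=[7.7868] v=[-0.1768]
Step 3: x=[7.7736] v=[-0.2648]
Step 4: x=[7.7560] v=[-0.3522]
Step 5: x=[7.7341] v=[-0.4390]
Step 6: x=[7.7079] v=[-0.5249]
Step 7: x=[7.6774] v=[-0.6098]
Step 8: x=[7.6427] v=[-0.6935]
Step 9: x=[7.6039] v=[-0.7759]
Step 10: x=[7.5611] v=[-0.8568]
Step 11: x=[7.5143] v=[-0.9361]
Step 12: x=[7.4636] v=[-1.0136]
Step 13: x=[7.4091] v=[-1.0891]
Step 14: x=[7.3510] v=[-1.1625]
Step 15: x=[7.2893] v=[-1.2337]
Step 16: x=[7.2242] v=[-1.3025]
Step 17: x=[7.1558] v=[-1.3688]
Step 18: x=[7.0842] v=[-1.4325]
Step 19: x=[7.0095] v=[-1.4934]
Step 20: x=[6.9319] v=[-1.5515]
Step 21: x=[6.8516] v=[-1.6066]
Step 22: x=[6.7687] v=[-1.6586]
Step 23: x=[6.6833] v=[-1.7074]
Step 24: x=[6.5957] v=[-1.7529]
Step 25: x=[6.5060] v=[-1.7950]
Step 26: x=[6.4143] v=[-1.8337]
Step 27: x=[6.3209] v=[-1.8689]
Step 28: x=[6.2259] v=[-1.9005]
Step 29: x=[6.1295] v=[-1.9284]
Step 30: x=[6.0319] v=[-1.9526]
Step 31: x=[5.9332] v=[-1.9731]
Step 32: x=[5.8337] v=[-1.9898]
Step 33: x=[5.7336] v=[-2.0026]
Step 34: x=[5.6330] v=[-2.0116]
Step 35: x=[5.5322] v=[-2.0167]
Step 36: x=[5.4313] v=[-2.0179]
Step 37: x=[5.3305] v=[-2.0153]
Step 38: x=[5.2301] v=[-2.0088]
Step 39: x=[5.1302] v=[-1.9984]
Step 40: x=[5.0310] v=[-1.9842]
Step 41: x=[4.9327] v=[-1.9662]
Step 42: x=[4.8355] v=[-1.9444]
Step 43: x=[4.7396] v=[-1.9188]
Step 44: x=[4.6451] v=[-1.8896]
Step 45: x=[4.5523] v=[-1.8567]
Step 46: x=[4.4613] v=[-1.8203]
Step 47: x=[4.3723] v=[-1.7804]
Step 48: x=[4.2855] v=[-1.7370]
Step 49: x=[4.2010] v=[-1.6903]
Step 50: x=[4.1190] v=[-1.6403]
Step 51: x=[4.0396] v=[-1.5872]
Step 52: x=[3.9631] v=[-1.5310]
Step 53: x=[3.8895] v=[-1.4719]
Step 54: x=[3.8190] v=[-1.4100]
Step 55: x=[3.7517] v=[-1.3453]
v[0] did not become non-negative within 55 steps; using fallback time=2.7500

Answer: 2.7500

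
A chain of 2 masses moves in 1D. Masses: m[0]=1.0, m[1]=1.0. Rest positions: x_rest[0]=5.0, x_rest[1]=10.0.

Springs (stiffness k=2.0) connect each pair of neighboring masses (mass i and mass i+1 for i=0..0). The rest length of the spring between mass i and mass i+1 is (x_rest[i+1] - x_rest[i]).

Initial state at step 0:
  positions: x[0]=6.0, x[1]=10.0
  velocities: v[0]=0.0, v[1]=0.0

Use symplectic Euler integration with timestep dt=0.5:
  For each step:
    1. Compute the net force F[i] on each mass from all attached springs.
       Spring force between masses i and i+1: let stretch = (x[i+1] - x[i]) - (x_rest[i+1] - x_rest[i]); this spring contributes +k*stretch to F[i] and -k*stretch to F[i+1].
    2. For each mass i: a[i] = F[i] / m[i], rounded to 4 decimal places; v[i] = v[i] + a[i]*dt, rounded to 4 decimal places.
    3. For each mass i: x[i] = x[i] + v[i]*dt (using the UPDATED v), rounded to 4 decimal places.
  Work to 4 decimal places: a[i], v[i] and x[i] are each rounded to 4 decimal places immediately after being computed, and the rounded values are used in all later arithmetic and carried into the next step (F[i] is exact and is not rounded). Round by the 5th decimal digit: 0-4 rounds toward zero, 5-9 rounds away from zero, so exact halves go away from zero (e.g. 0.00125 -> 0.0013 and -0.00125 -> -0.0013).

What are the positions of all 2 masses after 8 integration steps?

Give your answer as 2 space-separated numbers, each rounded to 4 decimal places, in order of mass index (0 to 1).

Answer: 5.0000 11.0000

Derivation:
Step 0: x=[6.0000 10.0000] v=[0.0000 0.0000]
Step 1: x=[5.5000 10.5000] v=[-1.0000 1.0000]
Step 2: x=[5.0000 11.0000] v=[-1.0000 1.0000]
Step 3: x=[5.0000 11.0000] v=[0.0000 0.0000]
Step 4: x=[5.5000 10.5000] v=[1.0000 -1.0000]
Step 5: x=[6.0000 10.0000] v=[1.0000 -1.0000]
Step 6: x=[6.0000 10.0000] v=[0.0000 0.0000]
Step 7: x=[5.5000 10.5000] v=[-1.0000 1.0000]
Step 8: x=[5.0000 11.0000] v=[-1.0000 1.0000]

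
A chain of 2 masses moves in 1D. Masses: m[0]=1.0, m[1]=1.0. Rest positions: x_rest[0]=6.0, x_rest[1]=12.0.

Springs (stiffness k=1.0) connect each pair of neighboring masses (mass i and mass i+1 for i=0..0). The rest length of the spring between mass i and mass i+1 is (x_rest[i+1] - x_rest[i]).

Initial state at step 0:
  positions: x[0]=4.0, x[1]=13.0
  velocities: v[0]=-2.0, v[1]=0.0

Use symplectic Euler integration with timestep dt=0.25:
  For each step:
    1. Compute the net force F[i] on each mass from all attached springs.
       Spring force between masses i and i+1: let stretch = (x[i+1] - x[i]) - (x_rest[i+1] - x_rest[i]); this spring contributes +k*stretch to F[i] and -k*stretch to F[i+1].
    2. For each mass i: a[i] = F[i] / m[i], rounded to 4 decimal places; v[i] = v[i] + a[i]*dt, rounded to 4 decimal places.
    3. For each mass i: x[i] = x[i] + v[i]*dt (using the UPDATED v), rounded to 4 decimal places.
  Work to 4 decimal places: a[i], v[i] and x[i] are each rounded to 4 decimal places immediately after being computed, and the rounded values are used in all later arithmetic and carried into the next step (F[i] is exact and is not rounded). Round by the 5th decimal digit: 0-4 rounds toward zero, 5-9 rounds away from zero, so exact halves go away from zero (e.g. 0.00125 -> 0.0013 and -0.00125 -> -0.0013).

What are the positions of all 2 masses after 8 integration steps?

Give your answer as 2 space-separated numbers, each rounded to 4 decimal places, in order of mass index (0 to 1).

Step 0: x=[4.0000 13.0000] v=[-2.0000 0.0000]
Step 1: x=[3.6875 12.8125] v=[-1.2500 -0.7500]
Step 2: x=[3.5703 12.4297] v=[-0.4688 -1.5313]
Step 3: x=[3.6318 11.8682] v=[0.2461 -2.2462]
Step 4: x=[3.8331 11.1669] v=[0.8052 -2.8053]
Step 5: x=[4.1178 10.3822] v=[1.1387 -3.1388]
Step 6: x=[4.4190 9.5810] v=[1.2048 -3.2049]
Step 7: x=[4.6678 8.8322] v=[0.9953 -2.9954]
Step 8: x=[4.8019 8.1981] v=[0.5364 -2.5365]

Answer: 4.8019 8.1981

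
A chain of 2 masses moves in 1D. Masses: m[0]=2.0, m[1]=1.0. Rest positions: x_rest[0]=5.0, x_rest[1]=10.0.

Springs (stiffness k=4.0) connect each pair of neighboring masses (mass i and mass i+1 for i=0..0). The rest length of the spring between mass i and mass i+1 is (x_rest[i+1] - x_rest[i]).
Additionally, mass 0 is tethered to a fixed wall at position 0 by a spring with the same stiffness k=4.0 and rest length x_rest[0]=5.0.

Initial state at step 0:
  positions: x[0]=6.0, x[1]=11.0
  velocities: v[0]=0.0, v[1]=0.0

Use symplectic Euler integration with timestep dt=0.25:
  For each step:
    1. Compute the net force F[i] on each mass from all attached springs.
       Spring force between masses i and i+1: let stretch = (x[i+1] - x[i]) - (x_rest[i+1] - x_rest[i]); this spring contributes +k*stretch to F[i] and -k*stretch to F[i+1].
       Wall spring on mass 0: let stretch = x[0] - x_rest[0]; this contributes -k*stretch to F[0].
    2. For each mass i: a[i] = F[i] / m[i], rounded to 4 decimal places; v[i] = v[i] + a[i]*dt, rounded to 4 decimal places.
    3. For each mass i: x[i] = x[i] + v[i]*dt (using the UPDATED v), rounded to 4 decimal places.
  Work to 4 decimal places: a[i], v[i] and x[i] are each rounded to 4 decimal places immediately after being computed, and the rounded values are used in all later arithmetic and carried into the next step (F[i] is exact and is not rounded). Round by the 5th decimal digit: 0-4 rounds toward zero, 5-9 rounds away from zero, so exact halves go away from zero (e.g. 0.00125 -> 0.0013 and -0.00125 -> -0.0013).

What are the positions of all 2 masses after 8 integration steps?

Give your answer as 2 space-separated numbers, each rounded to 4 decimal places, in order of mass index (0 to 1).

Step 0: x=[6.0000 11.0000] v=[0.0000 0.0000]
Step 1: x=[5.8750 11.0000] v=[-0.5000 0.0000]
Step 2: x=[5.6563 10.9688] v=[-0.8750 -0.1250]
Step 3: x=[5.3946 10.8594] v=[-1.0469 -0.4375]
Step 4: x=[5.1417 10.6338] v=[-1.0118 -0.9023]
Step 5: x=[4.9326 10.2852] v=[-0.8366 -1.3944]
Step 6: x=[4.7760 9.8485] v=[-0.6266 -1.7470]
Step 7: x=[4.6564 9.3936] v=[-0.4784 -1.8195]
Step 8: x=[4.5469 9.0044] v=[-0.4380 -1.5567]

Answer: 4.5469 9.0044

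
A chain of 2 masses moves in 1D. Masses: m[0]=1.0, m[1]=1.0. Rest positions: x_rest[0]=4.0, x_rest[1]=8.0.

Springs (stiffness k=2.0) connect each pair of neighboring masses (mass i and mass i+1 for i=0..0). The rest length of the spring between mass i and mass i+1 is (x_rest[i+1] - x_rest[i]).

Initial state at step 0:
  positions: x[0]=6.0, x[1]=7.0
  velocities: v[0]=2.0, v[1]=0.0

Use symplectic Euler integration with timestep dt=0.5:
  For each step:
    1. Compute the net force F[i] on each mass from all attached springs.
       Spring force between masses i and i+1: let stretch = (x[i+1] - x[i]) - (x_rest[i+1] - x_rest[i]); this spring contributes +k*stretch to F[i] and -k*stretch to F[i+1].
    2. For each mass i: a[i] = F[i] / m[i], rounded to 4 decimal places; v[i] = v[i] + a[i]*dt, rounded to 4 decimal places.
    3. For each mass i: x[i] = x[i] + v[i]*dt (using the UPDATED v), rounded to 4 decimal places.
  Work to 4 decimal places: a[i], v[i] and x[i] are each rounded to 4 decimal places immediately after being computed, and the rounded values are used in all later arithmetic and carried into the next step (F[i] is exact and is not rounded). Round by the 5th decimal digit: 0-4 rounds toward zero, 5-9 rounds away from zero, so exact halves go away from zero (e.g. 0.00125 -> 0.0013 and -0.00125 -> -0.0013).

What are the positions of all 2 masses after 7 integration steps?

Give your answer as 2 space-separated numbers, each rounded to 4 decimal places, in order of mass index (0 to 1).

Step 0: x=[6.0000 7.0000] v=[2.0000 0.0000]
Step 1: x=[5.5000 8.5000] v=[-1.0000 3.0000]
Step 2: x=[4.5000 10.5000] v=[-2.0000 4.0000]
Step 3: x=[4.5000 11.5000] v=[0.0000 2.0000]
Step 4: x=[6.0000 11.0000] v=[3.0000 -1.0000]
Step 5: x=[8.0000 10.0000] v=[4.0000 -2.0000]
Step 6: x=[9.0000 10.0000] v=[2.0000 0.0000]
Step 7: x=[8.5000 11.5000] v=[-1.0000 3.0000]

Answer: 8.5000 11.5000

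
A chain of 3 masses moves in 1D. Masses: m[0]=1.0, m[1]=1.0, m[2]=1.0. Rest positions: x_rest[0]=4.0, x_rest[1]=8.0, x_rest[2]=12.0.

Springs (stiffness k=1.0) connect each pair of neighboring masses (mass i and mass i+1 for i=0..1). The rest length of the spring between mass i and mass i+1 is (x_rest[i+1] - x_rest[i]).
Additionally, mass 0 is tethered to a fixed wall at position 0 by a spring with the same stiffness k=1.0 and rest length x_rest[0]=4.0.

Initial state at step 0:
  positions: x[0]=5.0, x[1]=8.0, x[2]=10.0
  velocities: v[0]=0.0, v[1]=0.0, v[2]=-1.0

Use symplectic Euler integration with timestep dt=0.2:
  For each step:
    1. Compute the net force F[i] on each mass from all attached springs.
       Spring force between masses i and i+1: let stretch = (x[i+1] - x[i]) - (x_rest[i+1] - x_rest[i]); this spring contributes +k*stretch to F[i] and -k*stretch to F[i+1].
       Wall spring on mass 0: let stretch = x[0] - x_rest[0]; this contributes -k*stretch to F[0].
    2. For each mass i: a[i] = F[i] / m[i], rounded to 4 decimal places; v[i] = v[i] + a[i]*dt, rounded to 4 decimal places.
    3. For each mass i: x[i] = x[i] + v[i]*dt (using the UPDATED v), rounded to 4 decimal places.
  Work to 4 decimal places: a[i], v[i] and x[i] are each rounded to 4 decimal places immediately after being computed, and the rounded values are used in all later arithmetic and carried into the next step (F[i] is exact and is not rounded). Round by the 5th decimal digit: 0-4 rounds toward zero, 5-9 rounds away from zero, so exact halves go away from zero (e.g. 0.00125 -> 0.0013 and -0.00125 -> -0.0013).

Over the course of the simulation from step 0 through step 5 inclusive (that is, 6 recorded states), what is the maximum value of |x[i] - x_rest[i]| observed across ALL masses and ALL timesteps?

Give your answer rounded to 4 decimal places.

Answer: 2.1568

Derivation:
Step 0: x=[5.0000 8.0000 10.0000] v=[0.0000 0.0000 -1.0000]
Step 1: x=[4.9200 7.9600 9.8800] v=[-0.4000 -0.2000 -0.6000]
Step 2: x=[4.7648 7.8752 9.8432] v=[-0.7760 -0.4240 -0.1840]
Step 3: x=[4.5434 7.7447 9.8877] v=[-1.1069 -0.6525 0.2224]
Step 4: x=[4.2683 7.5719 10.0065] v=[-1.3753 -0.8642 0.5938]
Step 5: x=[3.9547 7.3643 10.1879] v=[-1.5682 -1.0380 0.9069]
Max displacement = 2.1568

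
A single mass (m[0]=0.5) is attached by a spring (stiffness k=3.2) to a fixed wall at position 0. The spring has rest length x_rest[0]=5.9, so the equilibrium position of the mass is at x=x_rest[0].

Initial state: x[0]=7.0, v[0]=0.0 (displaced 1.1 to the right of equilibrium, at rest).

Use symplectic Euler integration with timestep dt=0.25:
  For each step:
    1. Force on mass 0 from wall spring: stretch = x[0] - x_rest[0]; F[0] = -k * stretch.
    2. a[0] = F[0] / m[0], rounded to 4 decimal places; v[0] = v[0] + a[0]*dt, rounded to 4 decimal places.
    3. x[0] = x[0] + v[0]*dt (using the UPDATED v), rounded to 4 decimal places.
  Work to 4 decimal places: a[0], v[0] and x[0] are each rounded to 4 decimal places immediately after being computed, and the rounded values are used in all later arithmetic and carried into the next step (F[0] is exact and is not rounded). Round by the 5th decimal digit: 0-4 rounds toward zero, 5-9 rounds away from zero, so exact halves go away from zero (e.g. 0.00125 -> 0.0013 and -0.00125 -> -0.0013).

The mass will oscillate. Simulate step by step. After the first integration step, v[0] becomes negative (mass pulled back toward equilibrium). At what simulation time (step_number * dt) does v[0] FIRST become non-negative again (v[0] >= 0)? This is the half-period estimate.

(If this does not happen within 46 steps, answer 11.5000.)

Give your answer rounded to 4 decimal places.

Answer: 1.2500

Derivation:
Step 0: x=[7.0000] v=[0.0000]
Step 1: x=[6.5600] v=[-1.7600]
Step 2: x=[5.8560] v=[-2.8160]
Step 3: x=[5.1696] v=[-2.7456]
Step 4: x=[4.7754] v=[-1.5770]
Step 5: x=[4.8310] v=[0.2224]
First v>=0 after going negative at step 5, time=1.2500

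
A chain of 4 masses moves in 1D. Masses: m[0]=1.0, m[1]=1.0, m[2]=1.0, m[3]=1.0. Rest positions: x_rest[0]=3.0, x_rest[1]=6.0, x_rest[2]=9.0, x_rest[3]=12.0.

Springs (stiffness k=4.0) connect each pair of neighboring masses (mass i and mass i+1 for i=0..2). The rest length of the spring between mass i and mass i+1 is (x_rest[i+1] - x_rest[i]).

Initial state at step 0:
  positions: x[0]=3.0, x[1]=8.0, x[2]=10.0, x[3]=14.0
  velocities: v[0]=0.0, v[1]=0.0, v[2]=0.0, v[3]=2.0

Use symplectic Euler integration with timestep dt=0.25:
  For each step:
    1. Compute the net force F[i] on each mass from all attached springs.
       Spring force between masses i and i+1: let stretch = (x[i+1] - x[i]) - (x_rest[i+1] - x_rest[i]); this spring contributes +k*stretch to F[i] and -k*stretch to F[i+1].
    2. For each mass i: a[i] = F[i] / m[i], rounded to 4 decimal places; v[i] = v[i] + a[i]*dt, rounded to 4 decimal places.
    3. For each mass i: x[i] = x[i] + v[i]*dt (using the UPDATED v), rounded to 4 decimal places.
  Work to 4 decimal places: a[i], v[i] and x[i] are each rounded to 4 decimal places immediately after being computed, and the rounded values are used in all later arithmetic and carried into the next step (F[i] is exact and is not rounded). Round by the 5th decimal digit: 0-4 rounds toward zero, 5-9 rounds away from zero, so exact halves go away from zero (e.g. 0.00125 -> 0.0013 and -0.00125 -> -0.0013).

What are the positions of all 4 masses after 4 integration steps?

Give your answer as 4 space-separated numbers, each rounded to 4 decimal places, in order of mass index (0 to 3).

Step 0: x=[3.0000 8.0000 10.0000 14.0000] v=[0.0000 0.0000 0.0000 2.0000]
Step 1: x=[3.5000 7.2500 10.5000 14.2500] v=[2.0000 -3.0000 2.0000 1.0000]
Step 2: x=[4.1875 6.3750 11.1250 14.3125] v=[2.7500 -3.5000 2.5000 0.2500]
Step 3: x=[4.6719 6.1406 11.3594 14.3281] v=[1.9375 -0.9375 0.9375 0.0625]
Step 4: x=[4.7735 6.8438 11.0313 14.3516] v=[0.4062 2.8126 -1.3126 0.0938]

Answer: 4.7735 6.8438 11.0313 14.3516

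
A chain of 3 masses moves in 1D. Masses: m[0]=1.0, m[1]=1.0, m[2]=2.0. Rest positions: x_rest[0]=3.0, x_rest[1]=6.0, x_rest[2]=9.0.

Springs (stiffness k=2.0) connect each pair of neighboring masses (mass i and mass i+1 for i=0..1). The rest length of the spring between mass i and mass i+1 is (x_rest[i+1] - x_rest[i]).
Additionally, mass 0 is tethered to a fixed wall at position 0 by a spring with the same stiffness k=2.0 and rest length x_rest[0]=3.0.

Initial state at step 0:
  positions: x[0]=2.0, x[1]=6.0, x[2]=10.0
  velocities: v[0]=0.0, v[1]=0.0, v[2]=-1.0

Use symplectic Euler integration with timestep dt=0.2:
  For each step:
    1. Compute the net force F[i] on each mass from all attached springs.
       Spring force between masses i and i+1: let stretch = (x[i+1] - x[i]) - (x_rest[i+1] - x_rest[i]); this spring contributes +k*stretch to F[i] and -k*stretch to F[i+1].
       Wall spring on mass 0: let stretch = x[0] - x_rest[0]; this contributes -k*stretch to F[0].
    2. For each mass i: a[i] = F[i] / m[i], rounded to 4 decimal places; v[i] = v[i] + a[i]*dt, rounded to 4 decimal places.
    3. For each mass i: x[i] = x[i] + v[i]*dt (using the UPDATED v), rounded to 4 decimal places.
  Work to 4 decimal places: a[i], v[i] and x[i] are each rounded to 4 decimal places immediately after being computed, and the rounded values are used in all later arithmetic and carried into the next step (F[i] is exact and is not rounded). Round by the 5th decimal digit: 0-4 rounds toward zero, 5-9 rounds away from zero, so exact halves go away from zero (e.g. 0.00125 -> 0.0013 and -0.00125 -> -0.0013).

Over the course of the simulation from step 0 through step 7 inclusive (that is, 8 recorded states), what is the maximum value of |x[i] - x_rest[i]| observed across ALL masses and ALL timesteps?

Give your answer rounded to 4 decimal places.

Answer: 1.0046

Derivation:
Step 0: x=[2.0000 6.0000 10.0000] v=[0.0000 0.0000 -1.0000]
Step 1: x=[2.1600 6.0000 9.7600] v=[0.8000 0.0000 -1.2000]
Step 2: x=[2.4544 5.9936 9.4896] v=[1.4720 -0.0320 -1.3520]
Step 3: x=[2.8356 5.9837 9.1994] v=[1.9059 -0.0493 -1.4512]
Step 4: x=[3.2418 5.9792 8.9005] v=[2.0309 -0.0223 -1.4943]
Step 5: x=[3.6076 5.9895 8.6048] v=[1.8291 0.0513 -1.4786]
Step 6: x=[3.8754 6.0184 8.3245] v=[1.3388 0.1447 -1.4017]
Step 7: x=[4.0046 6.0604 8.0719] v=[0.6458 0.2099 -1.2629]
Max displacement = 1.0046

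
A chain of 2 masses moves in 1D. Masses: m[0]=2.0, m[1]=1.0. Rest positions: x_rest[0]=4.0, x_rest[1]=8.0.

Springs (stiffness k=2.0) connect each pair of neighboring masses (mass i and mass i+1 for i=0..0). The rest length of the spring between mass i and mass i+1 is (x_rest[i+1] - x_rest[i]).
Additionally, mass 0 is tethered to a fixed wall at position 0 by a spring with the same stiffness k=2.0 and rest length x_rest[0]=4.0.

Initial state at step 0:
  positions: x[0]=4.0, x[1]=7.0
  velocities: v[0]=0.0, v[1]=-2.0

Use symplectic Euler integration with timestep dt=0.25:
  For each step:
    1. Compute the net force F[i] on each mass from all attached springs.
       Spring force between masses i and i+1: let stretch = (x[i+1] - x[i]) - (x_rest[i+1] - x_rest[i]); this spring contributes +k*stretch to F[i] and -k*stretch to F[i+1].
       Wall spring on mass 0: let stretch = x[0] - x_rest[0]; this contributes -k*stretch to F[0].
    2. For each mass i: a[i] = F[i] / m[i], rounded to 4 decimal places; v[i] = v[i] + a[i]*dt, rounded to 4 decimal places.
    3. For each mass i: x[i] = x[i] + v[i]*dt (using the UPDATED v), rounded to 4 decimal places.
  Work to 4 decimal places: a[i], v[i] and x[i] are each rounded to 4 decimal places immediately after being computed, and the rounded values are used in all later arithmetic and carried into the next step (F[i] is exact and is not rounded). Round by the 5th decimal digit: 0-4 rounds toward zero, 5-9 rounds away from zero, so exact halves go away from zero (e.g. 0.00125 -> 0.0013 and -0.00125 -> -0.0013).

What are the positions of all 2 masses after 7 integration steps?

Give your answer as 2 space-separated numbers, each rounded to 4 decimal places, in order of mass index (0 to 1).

Step 0: x=[4.0000 7.0000] v=[0.0000 -2.0000]
Step 1: x=[3.9375 6.6250] v=[-0.2500 -1.5000]
Step 2: x=[3.7969 6.4141] v=[-0.5625 -0.8438]
Step 3: x=[3.5826 6.3760] v=[-0.8574 -0.1524]
Step 4: x=[3.3189 6.4887] v=[-1.0547 0.4509]
Step 5: x=[3.0459 6.7052] v=[-1.0920 0.8660]
Step 6: x=[2.8112 6.9643] v=[-0.9387 1.0364]
Step 7: x=[2.6604 7.2043] v=[-0.6032 0.9599]

Answer: 2.6604 7.2043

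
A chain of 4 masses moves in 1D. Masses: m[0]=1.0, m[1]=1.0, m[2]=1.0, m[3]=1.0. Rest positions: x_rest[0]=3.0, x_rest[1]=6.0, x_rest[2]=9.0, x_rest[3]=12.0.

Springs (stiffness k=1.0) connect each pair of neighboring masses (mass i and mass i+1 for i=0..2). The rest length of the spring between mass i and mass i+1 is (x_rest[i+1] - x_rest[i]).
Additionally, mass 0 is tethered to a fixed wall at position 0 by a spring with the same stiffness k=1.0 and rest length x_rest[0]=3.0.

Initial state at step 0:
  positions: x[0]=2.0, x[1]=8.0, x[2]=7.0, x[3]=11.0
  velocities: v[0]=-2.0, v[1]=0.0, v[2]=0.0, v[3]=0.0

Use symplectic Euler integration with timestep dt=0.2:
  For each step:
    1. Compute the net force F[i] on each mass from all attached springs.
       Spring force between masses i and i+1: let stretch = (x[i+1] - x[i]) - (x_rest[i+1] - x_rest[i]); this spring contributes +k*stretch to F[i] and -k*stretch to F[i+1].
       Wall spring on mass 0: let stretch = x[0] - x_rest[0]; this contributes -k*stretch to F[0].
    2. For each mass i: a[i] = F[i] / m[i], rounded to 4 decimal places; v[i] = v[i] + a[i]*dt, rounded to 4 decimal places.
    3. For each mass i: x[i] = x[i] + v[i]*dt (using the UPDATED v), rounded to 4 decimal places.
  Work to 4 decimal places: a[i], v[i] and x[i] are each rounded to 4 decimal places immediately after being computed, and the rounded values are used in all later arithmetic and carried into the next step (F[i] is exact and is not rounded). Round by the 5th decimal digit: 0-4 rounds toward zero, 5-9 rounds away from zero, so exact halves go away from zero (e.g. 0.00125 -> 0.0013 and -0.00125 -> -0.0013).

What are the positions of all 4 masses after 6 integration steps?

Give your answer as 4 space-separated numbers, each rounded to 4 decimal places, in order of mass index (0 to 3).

Step 0: x=[2.0000 8.0000 7.0000 11.0000] v=[-2.0000 0.0000 0.0000 0.0000]
Step 1: x=[1.7600 7.7200 7.2000 10.9600] v=[-1.2000 -1.4000 1.0000 -0.2000]
Step 2: x=[1.6880 7.1808 7.5712 10.8896] v=[-0.3600 -2.6960 1.8560 -0.3520]
Step 3: x=[1.7682 6.4375 8.0595 10.8065] v=[0.4010 -3.7165 2.4416 -0.4157]
Step 4: x=[1.9644 5.5723 8.5928 10.7335] v=[0.9812 -4.3260 2.6666 -0.3651]
Step 5: x=[2.2264 4.6836 9.0909 10.6949] v=[1.3099 -4.4435 2.4906 -0.1932]
Step 6: x=[2.4976 3.8729 9.4769 10.7121] v=[1.3561 -4.0535 1.9299 0.0860]

Answer: 2.4976 3.8729 9.4769 10.7121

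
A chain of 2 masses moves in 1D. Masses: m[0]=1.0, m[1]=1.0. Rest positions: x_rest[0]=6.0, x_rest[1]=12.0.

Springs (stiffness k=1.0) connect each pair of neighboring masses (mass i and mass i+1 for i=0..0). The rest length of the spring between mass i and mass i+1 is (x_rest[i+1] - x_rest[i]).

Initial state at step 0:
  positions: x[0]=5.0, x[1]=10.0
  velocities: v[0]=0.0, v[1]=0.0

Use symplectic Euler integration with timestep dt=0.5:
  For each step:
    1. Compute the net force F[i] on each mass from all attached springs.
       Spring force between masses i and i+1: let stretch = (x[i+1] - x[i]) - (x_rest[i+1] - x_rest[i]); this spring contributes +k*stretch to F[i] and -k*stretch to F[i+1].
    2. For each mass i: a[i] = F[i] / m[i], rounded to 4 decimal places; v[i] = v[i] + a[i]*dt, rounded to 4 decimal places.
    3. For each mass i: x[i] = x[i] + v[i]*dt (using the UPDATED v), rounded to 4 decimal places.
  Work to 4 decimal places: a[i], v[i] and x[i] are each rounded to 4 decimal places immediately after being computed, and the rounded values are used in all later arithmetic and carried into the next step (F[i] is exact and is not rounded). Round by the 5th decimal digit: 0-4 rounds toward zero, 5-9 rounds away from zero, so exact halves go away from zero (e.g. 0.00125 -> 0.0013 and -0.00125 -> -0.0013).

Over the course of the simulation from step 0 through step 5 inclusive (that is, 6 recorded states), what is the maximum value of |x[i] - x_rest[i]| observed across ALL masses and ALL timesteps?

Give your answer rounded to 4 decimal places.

Answer: 2.0312

Derivation:
Step 0: x=[5.0000 10.0000] v=[0.0000 0.0000]
Step 1: x=[4.7500 10.2500] v=[-0.5000 0.5000]
Step 2: x=[4.3750 10.6250] v=[-0.7500 0.7500]
Step 3: x=[4.0625 10.9375] v=[-0.6250 0.6250]
Step 4: x=[3.9688 11.0313] v=[-0.1875 0.1875]
Step 5: x=[4.1407 10.8594] v=[0.3438 -0.3438]
Max displacement = 2.0312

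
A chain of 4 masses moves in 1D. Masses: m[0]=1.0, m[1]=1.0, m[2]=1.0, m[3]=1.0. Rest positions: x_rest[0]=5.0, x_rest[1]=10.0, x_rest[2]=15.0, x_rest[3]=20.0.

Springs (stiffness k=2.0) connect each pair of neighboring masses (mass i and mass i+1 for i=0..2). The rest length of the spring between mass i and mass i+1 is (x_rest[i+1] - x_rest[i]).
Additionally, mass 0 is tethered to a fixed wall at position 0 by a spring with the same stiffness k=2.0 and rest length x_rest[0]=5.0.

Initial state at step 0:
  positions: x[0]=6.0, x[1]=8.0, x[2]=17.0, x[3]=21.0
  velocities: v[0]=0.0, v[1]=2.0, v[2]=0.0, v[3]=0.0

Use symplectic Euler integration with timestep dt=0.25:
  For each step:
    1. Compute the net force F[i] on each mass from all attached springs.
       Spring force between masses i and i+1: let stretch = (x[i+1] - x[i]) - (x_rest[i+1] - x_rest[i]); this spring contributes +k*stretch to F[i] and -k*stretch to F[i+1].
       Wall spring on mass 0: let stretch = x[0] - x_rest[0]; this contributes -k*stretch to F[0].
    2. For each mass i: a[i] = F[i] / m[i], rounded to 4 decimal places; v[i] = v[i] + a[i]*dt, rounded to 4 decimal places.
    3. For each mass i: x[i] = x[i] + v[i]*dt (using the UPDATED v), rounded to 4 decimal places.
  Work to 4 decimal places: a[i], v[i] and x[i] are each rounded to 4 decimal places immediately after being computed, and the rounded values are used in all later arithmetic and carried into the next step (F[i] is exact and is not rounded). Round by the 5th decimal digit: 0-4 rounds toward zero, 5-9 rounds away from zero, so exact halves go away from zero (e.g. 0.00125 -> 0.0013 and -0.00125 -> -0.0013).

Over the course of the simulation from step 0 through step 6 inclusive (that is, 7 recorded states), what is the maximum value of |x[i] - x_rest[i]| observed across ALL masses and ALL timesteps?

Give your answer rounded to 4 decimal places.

Step 0: x=[6.0000 8.0000 17.0000 21.0000] v=[0.0000 2.0000 0.0000 0.0000]
Step 1: x=[5.5000 9.3750 16.3750 21.1250] v=[-2.0000 5.5000 -2.5000 0.5000]
Step 2: x=[4.7969 11.1406 15.4688 21.2813] v=[-2.8125 7.0625 -3.6250 0.6250]
Step 3: x=[4.2871 12.6543 14.7481 21.3360] v=[-2.0391 6.0548 -2.8829 0.2188]
Step 4: x=[4.2874 13.3838 14.5891 21.1922] v=[0.0010 2.9181 -0.6359 -0.5752]
Step 5: x=[4.8888 13.1269 15.1049 20.8480] v=[2.4055 -1.0275 2.0630 -1.3768]
Step 6: x=[5.9089 12.0875 16.0913 20.4109] v=[4.0802 -4.1576 3.9456 -1.7484]
Max displacement = 3.3838

Answer: 3.3838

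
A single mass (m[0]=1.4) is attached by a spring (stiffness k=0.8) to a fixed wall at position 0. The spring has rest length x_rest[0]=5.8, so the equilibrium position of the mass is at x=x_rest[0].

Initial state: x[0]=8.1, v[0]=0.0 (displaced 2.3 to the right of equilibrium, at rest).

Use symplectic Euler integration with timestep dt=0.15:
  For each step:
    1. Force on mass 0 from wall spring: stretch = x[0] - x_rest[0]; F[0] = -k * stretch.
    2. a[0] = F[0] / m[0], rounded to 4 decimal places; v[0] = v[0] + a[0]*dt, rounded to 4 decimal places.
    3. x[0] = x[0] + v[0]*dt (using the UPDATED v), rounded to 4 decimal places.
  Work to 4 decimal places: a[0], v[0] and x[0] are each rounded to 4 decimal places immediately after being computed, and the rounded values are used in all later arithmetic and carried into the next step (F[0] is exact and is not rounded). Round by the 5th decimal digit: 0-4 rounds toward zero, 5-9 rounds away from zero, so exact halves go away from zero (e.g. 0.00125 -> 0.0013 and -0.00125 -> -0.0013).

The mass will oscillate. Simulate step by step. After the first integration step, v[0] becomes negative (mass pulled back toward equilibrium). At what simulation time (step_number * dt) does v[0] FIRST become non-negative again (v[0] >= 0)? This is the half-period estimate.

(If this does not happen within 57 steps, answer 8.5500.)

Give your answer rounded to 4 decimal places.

Answer: 4.2000

Derivation:
Step 0: x=[8.1000] v=[0.0000]
Step 1: x=[8.0704] v=[-0.1971]
Step 2: x=[8.0116] v=[-0.3917]
Step 3: x=[7.9244] v=[-0.5813]
Step 4: x=[7.8099] v=[-0.7634]
Step 5: x=[7.6695] v=[-0.9357]
Step 6: x=[7.5051] v=[-1.0959]
Step 7: x=[7.3188] v=[-1.2420]
Step 8: x=[7.1130] v=[-1.3722]
Step 9: x=[6.8903] v=[-1.4847]
Step 10: x=[6.6536] v=[-1.5782]
Step 11: x=[6.4059] v=[-1.6514]
Step 12: x=[6.1504] v=[-1.7033]
Step 13: x=[5.8904] v=[-1.7333]
Step 14: x=[5.6292] v=[-1.7411]
Step 15: x=[5.3702] v=[-1.7265]
Step 16: x=[5.1167] v=[-1.6897]
Step 17: x=[4.8720] v=[-1.6311]
Step 18: x=[4.6393] v=[-1.5516]
Step 19: x=[4.4215] v=[-1.4521]
Step 20: x=[4.2214] v=[-1.3339]
Step 21: x=[4.0416] v=[-1.1986]
Step 22: x=[3.8844] v=[-1.0479]
Step 23: x=[3.7518] v=[-0.8837]
Step 24: x=[3.6456] v=[-0.7081]
Step 25: x=[3.5671] v=[-0.5234]
Step 26: x=[3.5173] v=[-0.3320]
Step 27: x=[3.4969] v=[-0.1363]
Step 28: x=[3.5061] v=[0.0611]
First v>=0 after going negative at step 28, time=4.2000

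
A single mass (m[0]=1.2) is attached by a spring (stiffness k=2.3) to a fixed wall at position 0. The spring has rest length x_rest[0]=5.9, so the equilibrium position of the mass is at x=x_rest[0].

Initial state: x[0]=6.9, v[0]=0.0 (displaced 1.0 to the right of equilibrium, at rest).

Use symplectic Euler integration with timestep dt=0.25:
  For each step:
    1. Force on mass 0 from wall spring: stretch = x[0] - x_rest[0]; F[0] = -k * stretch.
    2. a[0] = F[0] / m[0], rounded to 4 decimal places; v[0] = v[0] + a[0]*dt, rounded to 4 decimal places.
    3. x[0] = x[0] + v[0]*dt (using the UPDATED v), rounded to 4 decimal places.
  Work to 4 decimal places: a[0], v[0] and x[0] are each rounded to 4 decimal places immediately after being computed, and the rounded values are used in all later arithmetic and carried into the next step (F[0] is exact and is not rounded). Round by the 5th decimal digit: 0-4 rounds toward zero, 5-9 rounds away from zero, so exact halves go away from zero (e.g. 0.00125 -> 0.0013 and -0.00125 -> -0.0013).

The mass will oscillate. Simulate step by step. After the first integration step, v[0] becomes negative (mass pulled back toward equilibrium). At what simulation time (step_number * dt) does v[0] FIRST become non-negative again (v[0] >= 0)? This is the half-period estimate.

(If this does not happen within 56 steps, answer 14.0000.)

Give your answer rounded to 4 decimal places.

Answer: 2.5000

Derivation:
Step 0: x=[6.9000] v=[0.0000]
Step 1: x=[6.7802] v=[-0.4792]
Step 2: x=[6.5550] v=[-0.9010]
Step 3: x=[6.2513] v=[-1.2149]
Step 4: x=[5.9055] v=[-1.3832]
Step 5: x=[5.5591] v=[-1.3858]
Step 6: x=[5.2535] v=[-1.2225]
Step 7: x=[5.0253] v=[-0.9127]
Step 8: x=[4.9019] v=[-0.4936]
Step 9: x=[4.8981] v=[-0.0154]
Step 10: x=[5.0143] v=[0.4647]
First v>=0 after going negative at step 10, time=2.5000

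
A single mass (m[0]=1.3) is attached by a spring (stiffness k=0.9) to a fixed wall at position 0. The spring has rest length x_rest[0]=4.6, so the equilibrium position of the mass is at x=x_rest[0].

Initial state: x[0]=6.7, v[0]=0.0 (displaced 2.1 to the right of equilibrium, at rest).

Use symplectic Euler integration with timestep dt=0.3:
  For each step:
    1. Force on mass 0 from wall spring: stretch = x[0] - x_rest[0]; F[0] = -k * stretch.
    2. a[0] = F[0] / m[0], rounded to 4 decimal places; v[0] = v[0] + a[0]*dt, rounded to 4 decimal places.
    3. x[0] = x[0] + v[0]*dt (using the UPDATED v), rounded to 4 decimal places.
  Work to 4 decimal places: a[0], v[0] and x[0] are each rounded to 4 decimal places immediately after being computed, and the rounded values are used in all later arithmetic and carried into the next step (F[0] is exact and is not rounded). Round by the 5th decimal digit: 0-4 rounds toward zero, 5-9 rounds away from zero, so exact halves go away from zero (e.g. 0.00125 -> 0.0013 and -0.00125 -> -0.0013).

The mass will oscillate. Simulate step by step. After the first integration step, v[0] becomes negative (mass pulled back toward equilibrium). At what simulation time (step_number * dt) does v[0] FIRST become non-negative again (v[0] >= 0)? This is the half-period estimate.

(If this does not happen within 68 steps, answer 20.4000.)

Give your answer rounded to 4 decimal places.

Step 0: x=[6.7000] v=[0.0000]
Step 1: x=[6.5692] v=[-0.4361]
Step 2: x=[6.3157] v=[-0.8451]
Step 3: x=[5.9553] v=[-1.2014]
Step 4: x=[5.5104] v=[-1.4829]
Step 5: x=[5.0088] v=[-1.6720]
Step 6: x=[4.4817] v=[-1.7569]
Step 7: x=[3.9620] v=[-1.7323]
Step 8: x=[3.4821] v=[-1.5998]
Step 9: x=[3.0718] v=[-1.3676]
Step 10: x=[2.7567] v=[-1.0502]
Step 11: x=[2.5565] v=[-0.6674]
Step 12: x=[2.4836] v=[-0.2430]
Step 13: x=[2.5426] v=[0.1966]
First v>=0 after going negative at step 13, time=3.9000

Answer: 3.9000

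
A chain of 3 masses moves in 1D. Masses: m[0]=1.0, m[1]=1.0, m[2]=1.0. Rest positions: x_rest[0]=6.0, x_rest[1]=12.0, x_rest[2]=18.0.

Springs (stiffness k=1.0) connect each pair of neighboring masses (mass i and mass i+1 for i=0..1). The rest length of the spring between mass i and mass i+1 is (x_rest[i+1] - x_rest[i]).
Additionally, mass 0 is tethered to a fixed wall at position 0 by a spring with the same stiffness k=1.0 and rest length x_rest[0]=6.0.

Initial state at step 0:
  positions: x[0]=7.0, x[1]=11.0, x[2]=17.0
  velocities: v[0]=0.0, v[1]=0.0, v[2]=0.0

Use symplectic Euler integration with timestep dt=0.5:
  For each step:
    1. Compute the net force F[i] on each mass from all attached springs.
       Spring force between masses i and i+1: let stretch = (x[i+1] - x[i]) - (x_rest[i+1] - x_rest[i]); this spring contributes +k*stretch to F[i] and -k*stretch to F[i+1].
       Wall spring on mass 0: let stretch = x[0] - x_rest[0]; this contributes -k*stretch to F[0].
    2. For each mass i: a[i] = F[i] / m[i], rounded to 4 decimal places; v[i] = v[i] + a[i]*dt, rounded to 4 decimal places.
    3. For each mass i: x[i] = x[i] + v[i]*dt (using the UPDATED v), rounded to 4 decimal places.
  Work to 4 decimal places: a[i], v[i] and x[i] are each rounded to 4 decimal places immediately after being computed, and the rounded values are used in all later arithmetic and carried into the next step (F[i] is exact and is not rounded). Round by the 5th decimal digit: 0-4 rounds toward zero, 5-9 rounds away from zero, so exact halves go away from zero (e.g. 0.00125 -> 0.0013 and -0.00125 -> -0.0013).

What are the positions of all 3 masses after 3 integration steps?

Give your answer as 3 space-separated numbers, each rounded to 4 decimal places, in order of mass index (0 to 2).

Answer: 4.6406 12.1875 17.4844

Derivation:
Step 0: x=[7.0000 11.0000 17.0000] v=[0.0000 0.0000 0.0000]
Step 1: x=[6.2500 11.5000 17.0000] v=[-1.5000 1.0000 0.0000]
Step 2: x=[5.2500 12.0625 17.1250] v=[-2.0000 1.1250 0.2500]
Step 3: x=[4.6406 12.1875 17.4844] v=[-1.2188 0.2500 0.7188]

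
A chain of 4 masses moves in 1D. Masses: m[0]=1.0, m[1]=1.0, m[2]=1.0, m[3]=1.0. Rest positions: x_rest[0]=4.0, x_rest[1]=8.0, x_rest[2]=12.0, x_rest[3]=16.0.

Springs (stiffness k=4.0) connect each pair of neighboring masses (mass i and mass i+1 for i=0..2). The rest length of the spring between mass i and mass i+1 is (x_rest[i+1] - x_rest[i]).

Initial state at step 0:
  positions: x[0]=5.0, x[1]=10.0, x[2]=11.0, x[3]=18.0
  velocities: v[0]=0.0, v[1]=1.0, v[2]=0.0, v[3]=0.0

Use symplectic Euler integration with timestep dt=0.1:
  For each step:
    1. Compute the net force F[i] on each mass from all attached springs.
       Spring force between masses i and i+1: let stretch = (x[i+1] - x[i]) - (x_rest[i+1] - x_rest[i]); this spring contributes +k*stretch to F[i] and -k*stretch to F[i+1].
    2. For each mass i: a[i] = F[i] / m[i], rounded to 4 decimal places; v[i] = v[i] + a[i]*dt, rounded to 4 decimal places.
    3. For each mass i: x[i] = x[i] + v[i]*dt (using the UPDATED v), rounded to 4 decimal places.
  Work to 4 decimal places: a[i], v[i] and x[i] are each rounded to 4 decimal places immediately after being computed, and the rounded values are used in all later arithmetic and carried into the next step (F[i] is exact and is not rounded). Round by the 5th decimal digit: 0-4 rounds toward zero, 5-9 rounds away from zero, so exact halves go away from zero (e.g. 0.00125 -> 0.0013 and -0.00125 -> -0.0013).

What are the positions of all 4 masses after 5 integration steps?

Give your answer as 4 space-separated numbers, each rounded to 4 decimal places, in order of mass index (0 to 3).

Answer: 5.4246 8.7067 13.7097 16.6591

Derivation:
Step 0: x=[5.0000 10.0000 11.0000 18.0000] v=[0.0000 1.0000 0.0000 0.0000]
Step 1: x=[5.0400 9.9400 11.2400 17.8800] v=[0.4000 -0.6000 2.4000 -1.2000]
Step 2: x=[5.1160 9.7360 11.6936 17.6544] v=[0.7600 -2.0400 4.5360 -2.2560]
Step 3: x=[5.2168 9.4255 12.3073 17.3504] v=[1.0080 -3.1050 6.1373 -3.0403]
Step 4: x=[5.3260 9.0619 13.0075 17.0047] v=[1.0915 -3.6358 7.0018 -3.4575]
Step 5: x=[5.4246 8.7067 13.7097 16.6591] v=[0.9859 -3.5519 7.0224 -3.4564]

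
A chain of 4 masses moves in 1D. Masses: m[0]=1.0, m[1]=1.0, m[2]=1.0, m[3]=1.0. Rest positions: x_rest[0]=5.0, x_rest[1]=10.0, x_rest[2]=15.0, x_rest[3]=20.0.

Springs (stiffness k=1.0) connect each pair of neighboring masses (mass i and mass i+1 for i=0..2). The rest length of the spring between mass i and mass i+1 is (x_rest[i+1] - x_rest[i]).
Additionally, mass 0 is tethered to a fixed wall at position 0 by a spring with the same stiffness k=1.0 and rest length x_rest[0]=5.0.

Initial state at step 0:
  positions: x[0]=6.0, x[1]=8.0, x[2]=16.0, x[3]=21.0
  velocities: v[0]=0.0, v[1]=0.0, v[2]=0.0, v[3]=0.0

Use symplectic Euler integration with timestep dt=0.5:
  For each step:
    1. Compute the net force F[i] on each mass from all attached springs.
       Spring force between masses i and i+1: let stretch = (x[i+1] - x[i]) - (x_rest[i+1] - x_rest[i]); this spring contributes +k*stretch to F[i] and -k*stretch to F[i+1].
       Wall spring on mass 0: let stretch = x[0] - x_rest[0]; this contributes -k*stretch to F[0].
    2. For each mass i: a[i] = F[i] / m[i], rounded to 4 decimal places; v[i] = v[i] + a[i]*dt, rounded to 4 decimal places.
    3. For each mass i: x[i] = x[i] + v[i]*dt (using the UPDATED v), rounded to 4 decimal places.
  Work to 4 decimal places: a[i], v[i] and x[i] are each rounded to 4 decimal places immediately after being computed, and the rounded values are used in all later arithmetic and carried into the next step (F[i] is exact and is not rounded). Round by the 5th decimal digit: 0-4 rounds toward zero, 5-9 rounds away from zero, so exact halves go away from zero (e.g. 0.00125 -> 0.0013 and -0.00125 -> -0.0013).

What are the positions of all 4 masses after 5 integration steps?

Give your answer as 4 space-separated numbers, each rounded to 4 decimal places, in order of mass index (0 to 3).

Answer: 6.0928 9.9209 16.2774 19.0821

Derivation:
Step 0: x=[6.0000 8.0000 16.0000 21.0000] v=[0.0000 0.0000 0.0000 0.0000]
Step 1: x=[5.0000 9.5000 15.2500 21.0000] v=[-2.0000 3.0000 -1.5000 0.0000]
Step 2: x=[3.8750 11.3125 14.5000 20.8125] v=[-2.2500 3.6250 -1.5000 -0.3750]
Step 3: x=[3.6406 12.0625 14.5313 20.2969] v=[-0.4688 1.5000 0.0625 -1.0313]
Step 4: x=[4.6016 11.3242 15.3868 19.5899] v=[1.9219 -1.4766 1.7109 -1.4141]
Step 5: x=[6.0928 9.9209 16.2774 19.0821] v=[2.9824 -2.8066 1.7812 -1.0157]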